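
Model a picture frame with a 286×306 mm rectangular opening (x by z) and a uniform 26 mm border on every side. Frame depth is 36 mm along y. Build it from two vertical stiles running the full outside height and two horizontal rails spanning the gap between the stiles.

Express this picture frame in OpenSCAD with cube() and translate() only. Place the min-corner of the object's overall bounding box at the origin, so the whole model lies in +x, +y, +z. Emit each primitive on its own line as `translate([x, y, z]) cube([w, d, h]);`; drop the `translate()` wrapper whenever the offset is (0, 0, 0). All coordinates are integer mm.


cube([26, 36, 358]);
translate([312, 0, 0]) cube([26, 36, 358]);
translate([26, 0, 0]) cube([286, 36, 26]);
translate([26, 0, 332]) cube([286, 36, 26]);


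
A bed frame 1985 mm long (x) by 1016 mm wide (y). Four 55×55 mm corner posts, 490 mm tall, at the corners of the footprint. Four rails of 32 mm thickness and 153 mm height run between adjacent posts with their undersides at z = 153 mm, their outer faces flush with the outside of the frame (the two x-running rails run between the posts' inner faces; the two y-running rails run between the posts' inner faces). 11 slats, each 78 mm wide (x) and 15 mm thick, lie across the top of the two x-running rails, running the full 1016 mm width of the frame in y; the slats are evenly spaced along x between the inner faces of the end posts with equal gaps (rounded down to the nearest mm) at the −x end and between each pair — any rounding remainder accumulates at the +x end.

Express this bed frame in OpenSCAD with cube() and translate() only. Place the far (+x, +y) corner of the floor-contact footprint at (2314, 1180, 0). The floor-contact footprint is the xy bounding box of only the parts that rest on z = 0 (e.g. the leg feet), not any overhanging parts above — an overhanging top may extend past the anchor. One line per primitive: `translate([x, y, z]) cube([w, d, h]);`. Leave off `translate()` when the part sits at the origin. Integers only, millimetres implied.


translate([329, 164, 0]) cube([55, 55, 490]);
translate([329, 1125, 0]) cube([55, 55, 490]);
translate([2259, 164, 0]) cube([55, 55, 490]);
translate([2259, 1125, 0]) cube([55, 55, 490]);
translate([384, 164, 153]) cube([1875, 32, 153]);
translate([384, 1148, 153]) cube([1875, 32, 153]);
translate([329, 219, 153]) cube([32, 906, 153]);
translate([2282, 219, 153]) cube([32, 906, 153]);
translate([468, 164, 306]) cube([78, 1016, 15]);
translate([630, 164, 306]) cube([78, 1016, 15]);
translate([792, 164, 306]) cube([78, 1016, 15]);
translate([954, 164, 306]) cube([78, 1016, 15]);
translate([1116, 164, 306]) cube([78, 1016, 15]);
translate([1278, 164, 306]) cube([78, 1016, 15]);
translate([1440, 164, 306]) cube([78, 1016, 15]);
translate([1602, 164, 306]) cube([78, 1016, 15]);
translate([1764, 164, 306]) cube([78, 1016, 15]);
translate([1926, 164, 306]) cube([78, 1016, 15]);
translate([2088, 164, 306]) cube([78, 1016, 15]);


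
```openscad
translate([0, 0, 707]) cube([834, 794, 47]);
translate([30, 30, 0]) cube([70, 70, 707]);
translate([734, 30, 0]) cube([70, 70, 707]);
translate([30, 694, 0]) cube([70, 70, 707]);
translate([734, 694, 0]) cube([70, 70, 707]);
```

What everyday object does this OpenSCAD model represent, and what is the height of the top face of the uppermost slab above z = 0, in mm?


A table. The table height is 754 mm.

A 834×794×47 slab sits at z = 707 on four 70 mm square posts — a table. The top surface is at 707 + 47 = 754 mm.


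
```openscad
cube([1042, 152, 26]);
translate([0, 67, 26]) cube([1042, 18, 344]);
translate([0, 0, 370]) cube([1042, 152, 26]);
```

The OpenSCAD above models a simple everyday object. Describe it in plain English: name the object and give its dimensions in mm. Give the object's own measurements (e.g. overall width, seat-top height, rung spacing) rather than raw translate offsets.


An I-beam lying along x, 1042 mm long. Overall section height 396 mm. Two flanges 152 mm wide (y) and 26 mm thick, one on the floor and one at the top; a web 18 mm thick runs between them, centred on the flange width.


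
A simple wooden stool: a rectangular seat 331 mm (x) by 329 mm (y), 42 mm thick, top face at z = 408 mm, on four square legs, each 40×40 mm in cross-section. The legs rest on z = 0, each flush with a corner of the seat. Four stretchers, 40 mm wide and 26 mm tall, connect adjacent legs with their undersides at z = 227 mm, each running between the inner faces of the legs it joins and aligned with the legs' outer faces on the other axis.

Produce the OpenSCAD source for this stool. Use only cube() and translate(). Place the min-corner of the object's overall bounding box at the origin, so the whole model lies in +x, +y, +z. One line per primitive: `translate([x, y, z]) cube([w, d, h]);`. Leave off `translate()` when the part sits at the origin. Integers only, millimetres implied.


// leg_h = 408 - 42 = 366
// stretcher span = 331 - 2*40 = 251
translate([0, 0, 366]) cube([331, 329, 42]);
cube([40, 40, 366]);
translate([291, 0, 0]) cube([40, 40, 366]);
translate([0, 289, 0]) cube([40, 40, 366]);
translate([291, 289, 0]) cube([40, 40, 366]);
translate([40, 0, 227]) cube([251, 40, 26]);
translate([40, 289, 227]) cube([251, 40, 26]);
translate([0, 40, 227]) cube([40, 249, 26]);
translate([291, 40, 227]) cube([40, 249, 26]);


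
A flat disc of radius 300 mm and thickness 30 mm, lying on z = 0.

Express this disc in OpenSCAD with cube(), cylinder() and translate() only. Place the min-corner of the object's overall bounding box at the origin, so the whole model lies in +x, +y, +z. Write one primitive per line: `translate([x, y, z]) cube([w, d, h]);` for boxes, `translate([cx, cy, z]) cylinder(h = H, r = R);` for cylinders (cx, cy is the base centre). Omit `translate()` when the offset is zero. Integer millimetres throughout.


translate([300, 300, 0]) cylinder(h = 30, r = 300);


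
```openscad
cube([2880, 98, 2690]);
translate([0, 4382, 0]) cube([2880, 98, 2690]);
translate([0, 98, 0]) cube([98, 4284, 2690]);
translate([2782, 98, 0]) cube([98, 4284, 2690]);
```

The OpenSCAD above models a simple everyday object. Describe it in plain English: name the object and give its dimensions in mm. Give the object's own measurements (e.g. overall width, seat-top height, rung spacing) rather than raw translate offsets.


The wall frame of a small rectangular building: four walls, each 2690 mm tall and 98 mm thick, enclosing a footprint 2880 mm (x) by 4480 mm (y) outside-to-outside, with no floor or roof. The front and back walls (the −y and +y sides) span the full width; the two side walls fit between them.


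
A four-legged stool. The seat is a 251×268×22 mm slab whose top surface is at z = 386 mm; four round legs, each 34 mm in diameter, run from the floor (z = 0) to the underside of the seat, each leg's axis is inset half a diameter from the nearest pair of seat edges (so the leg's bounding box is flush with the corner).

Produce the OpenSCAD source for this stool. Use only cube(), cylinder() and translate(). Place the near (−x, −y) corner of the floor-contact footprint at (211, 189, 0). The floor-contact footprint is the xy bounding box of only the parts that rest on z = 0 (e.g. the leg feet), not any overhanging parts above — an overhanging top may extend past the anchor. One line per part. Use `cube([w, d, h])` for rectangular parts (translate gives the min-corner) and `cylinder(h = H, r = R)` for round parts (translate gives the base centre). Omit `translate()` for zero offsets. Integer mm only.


translate([211, 189, 364]) cube([251, 268, 22]);
translate([228, 206, 0]) cylinder(h = 364, r = 17);
translate([445, 206, 0]) cylinder(h = 364, r = 17);
translate([228, 440, 0]) cylinder(h = 364, r = 17);
translate([445, 440, 0]) cylinder(h = 364, r = 17);


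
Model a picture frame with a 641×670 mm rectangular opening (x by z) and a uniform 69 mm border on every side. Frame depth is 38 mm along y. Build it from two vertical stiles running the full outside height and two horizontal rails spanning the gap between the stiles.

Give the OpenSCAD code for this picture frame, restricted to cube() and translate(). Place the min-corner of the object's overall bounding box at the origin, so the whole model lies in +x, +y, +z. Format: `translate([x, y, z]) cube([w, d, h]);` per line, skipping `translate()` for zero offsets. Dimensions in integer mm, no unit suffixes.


cube([69, 38, 808]);
translate([710, 0, 0]) cube([69, 38, 808]);
translate([69, 0, 0]) cube([641, 38, 69]);
translate([69, 0, 739]) cube([641, 38, 69]);


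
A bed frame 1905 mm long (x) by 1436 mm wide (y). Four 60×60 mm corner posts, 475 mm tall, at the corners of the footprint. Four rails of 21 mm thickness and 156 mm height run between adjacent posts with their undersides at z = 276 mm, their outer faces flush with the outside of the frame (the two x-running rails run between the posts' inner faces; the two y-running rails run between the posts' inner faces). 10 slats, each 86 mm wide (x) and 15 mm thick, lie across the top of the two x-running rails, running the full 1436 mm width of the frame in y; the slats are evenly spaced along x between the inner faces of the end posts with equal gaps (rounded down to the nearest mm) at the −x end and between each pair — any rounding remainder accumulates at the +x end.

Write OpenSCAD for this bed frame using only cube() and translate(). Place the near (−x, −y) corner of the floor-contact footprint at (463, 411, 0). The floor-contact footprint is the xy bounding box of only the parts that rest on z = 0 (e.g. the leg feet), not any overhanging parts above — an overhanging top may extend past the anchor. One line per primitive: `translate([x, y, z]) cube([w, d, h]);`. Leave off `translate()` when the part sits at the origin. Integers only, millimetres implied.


translate([463, 411, 0]) cube([60, 60, 475]);
translate([463, 1787, 0]) cube([60, 60, 475]);
translate([2308, 411, 0]) cube([60, 60, 475]);
translate([2308, 1787, 0]) cube([60, 60, 475]);
translate([523, 411, 276]) cube([1785, 21, 156]);
translate([523, 1826, 276]) cube([1785, 21, 156]);
translate([463, 471, 276]) cube([21, 1316, 156]);
translate([2347, 471, 276]) cube([21, 1316, 156]);
translate([607, 411, 432]) cube([86, 1436, 15]);
translate([777, 411, 432]) cube([86, 1436, 15]);
translate([947, 411, 432]) cube([86, 1436, 15]);
translate([1117, 411, 432]) cube([86, 1436, 15]);
translate([1287, 411, 432]) cube([86, 1436, 15]);
translate([1457, 411, 432]) cube([86, 1436, 15]);
translate([1627, 411, 432]) cube([86, 1436, 15]);
translate([1797, 411, 432]) cube([86, 1436, 15]);
translate([1967, 411, 432]) cube([86, 1436, 15]);
translate([2137, 411, 432]) cube([86, 1436, 15]);


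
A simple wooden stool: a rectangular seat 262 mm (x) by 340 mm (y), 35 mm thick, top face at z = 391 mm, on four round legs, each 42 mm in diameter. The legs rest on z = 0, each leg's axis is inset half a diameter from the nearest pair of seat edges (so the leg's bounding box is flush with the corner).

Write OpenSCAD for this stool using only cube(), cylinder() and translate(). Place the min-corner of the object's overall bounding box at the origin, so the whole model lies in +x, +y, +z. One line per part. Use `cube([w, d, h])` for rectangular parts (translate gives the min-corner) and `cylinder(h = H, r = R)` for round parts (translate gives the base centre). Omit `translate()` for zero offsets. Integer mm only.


// leg_h = 391 - 35 = 356
translate([0, 0, 356]) cube([262, 340, 35]);
translate([21, 21, 0]) cylinder(h = 356, r = 21);
translate([241, 21, 0]) cylinder(h = 356, r = 21);
translate([21, 319, 0]) cylinder(h = 356, r = 21);
translate([241, 319, 0]) cylinder(h = 356, r = 21);


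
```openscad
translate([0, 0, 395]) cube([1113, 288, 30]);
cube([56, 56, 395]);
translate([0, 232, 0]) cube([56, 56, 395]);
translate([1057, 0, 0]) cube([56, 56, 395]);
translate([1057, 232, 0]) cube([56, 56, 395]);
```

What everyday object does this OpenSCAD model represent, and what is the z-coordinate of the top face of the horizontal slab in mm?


A bench. The seat-top height is 425 mm.

A long slab on four corner posts — a bench. The slab sits at z = 395 with thickness 30, so the top is 395 + 30 = 425 mm.


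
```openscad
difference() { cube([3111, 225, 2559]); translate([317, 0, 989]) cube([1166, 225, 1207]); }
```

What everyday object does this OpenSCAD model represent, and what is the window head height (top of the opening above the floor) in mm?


A wall with a window opening. The window head height is 2196 mm.

A wall with a rectangular opening subtracted — a window. Sill at z = 989, opening 1207 mm tall, so the head is at 989 + 1207 = 2196 mm.


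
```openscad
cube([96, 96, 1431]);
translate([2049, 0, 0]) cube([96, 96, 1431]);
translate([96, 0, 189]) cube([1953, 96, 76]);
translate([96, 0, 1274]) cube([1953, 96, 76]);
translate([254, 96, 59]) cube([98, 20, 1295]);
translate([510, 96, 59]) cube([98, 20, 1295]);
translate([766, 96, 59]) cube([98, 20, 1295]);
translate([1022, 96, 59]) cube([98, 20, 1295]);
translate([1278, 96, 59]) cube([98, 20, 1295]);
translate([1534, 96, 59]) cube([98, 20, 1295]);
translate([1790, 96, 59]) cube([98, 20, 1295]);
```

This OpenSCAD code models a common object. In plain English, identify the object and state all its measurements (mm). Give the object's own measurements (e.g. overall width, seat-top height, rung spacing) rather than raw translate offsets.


A fence section. Two 96×96 mm posts, 1431 mm tall, stand on the floor with a clear span of 1953 mm between their inner faces. Two horizontal rails of 96×76 mm section span the gap between the posts with their undersides at z = 189 mm and z = 1274 mm, flush with the posts' −y face. 7 pickets, each 98 mm wide, 20 mm thick and 1295 mm tall, are fixed to the +y face of the rails with their bottoms at z = 59 mm, spaced across the span with a 158 mm gap after the −x post and between neighbouring pickets, with 161 mm left before the +x post.


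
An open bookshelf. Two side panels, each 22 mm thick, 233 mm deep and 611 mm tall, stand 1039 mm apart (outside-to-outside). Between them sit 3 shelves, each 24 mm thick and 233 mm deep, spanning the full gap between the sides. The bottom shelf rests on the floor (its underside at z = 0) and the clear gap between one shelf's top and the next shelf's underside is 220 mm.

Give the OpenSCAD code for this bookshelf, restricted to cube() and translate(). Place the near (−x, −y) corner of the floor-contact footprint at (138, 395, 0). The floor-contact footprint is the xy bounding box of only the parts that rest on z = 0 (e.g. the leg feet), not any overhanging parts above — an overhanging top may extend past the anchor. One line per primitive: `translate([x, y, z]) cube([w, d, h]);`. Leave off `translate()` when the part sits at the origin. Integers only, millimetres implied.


translate([138, 395, 0]) cube([22, 233, 611]);
translate([1155, 395, 0]) cube([22, 233, 611]);
translate([160, 395, 0]) cube([995, 233, 24]);
translate([160, 395, 244]) cube([995, 233, 24]);
translate([160, 395, 488]) cube([995, 233, 24]);


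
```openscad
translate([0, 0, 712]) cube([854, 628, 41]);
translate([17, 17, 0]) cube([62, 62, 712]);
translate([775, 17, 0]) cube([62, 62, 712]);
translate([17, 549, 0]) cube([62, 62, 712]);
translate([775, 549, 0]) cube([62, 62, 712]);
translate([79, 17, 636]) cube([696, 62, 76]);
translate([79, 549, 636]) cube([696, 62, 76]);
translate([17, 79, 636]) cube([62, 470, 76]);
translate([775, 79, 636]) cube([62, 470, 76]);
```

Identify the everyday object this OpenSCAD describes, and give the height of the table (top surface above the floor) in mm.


A table. The table height is 753 mm.

A 854×628×41 slab sits at z = 712 on four 62 mm square posts — a table. The top surface is at 712 + 41 = 753 mm.


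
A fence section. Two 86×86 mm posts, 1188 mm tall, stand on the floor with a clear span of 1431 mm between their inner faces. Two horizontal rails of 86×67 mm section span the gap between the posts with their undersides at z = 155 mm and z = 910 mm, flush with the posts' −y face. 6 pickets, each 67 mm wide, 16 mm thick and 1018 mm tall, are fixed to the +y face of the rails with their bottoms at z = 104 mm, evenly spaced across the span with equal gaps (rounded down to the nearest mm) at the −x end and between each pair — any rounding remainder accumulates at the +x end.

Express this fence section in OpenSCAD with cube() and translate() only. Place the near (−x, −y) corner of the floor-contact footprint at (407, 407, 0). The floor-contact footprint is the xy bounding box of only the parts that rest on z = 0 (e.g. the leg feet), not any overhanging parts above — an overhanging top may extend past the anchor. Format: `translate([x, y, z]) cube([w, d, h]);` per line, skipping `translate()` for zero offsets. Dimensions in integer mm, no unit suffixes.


translate([407, 407, 0]) cube([86, 86, 1188]);
translate([1924, 407, 0]) cube([86, 86, 1188]);
translate([493, 407, 155]) cube([1431, 86, 67]);
translate([493, 407, 910]) cube([1431, 86, 67]);
translate([640, 493, 104]) cube([67, 16, 1018]);
translate([854, 493, 104]) cube([67, 16, 1018]);
translate([1068, 493, 104]) cube([67, 16, 1018]);
translate([1282, 493, 104]) cube([67, 16, 1018]);
translate([1496, 493, 104]) cube([67, 16, 1018]);
translate([1710, 493, 104]) cube([67, 16, 1018]);


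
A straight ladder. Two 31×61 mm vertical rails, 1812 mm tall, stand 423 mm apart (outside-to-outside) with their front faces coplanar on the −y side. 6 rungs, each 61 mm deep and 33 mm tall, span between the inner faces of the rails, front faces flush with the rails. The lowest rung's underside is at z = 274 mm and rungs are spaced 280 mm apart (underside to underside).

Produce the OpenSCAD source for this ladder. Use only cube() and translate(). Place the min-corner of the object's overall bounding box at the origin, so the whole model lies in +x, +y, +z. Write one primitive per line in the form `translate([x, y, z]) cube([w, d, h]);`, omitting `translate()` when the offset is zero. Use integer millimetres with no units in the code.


cube([31, 61, 1812]);
translate([392, 0, 0]) cube([31, 61, 1812]);
translate([31, 0, 274]) cube([361, 61, 33]);
translate([31, 0, 554]) cube([361, 61, 33]);
translate([31, 0, 834]) cube([361, 61, 33]);
translate([31, 0, 1114]) cube([361, 61, 33]);
translate([31, 0, 1394]) cube([361, 61, 33]);
translate([31, 0, 1674]) cube([361, 61, 33]);


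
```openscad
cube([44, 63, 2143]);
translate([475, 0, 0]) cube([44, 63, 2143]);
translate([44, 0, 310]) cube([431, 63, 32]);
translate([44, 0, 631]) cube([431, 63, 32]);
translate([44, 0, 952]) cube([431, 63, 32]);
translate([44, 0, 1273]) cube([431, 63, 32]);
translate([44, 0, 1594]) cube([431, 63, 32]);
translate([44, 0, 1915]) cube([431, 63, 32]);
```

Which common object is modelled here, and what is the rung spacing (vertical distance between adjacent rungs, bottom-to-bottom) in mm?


A ladder. The rung spacing is 321 mm.

Two tall 44×63 posts with 6 short bars between them — a ladder. Adjacent rungs sit at z = 310 and z = 631, so the spacing is 631 − 310 = 321 mm.


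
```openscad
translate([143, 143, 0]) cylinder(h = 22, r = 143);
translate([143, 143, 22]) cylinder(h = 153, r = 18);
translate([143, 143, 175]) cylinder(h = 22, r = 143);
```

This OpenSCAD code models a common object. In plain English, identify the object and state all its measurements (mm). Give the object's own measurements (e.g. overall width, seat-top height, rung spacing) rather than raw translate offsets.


A spool: two coaxial disc flanges of radius 143 mm and thickness 22 mm, joined by a core cylinder of radius 18 mm and height 153 mm. The lower flange rests on z = 0 and the three cylinders share a vertical axis.


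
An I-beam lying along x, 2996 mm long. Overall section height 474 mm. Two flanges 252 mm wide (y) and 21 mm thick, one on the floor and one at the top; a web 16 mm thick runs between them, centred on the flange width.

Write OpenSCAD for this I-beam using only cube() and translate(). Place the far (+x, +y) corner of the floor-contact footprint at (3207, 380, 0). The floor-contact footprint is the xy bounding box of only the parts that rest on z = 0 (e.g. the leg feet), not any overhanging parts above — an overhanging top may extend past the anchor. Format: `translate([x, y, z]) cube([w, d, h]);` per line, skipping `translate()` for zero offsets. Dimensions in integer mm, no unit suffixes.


translate([211, 128, 0]) cube([2996, 252, 21]);
translate([211, 246, 21]) cube([2996, 16, 432]);
translate([211, 128, 453]) cube([2996, 252, 21]);


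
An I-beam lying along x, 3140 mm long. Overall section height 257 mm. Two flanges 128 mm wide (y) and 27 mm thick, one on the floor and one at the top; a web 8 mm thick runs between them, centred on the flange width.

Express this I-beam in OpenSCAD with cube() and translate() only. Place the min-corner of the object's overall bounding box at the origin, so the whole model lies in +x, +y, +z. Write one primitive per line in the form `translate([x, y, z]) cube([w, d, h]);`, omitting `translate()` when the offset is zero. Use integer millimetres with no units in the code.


cube([3140, 128, 27]);
translate([0, 60, 27]) cube([3140, 8, 203]);
translate([0, 0, 230]) cube([3140, 128, 27]);


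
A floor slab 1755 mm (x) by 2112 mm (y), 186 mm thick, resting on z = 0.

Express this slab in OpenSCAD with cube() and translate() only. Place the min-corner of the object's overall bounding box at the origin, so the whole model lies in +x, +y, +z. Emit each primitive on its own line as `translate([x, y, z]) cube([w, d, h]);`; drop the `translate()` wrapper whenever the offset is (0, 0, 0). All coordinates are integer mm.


cube([1755, 2112, 186]);


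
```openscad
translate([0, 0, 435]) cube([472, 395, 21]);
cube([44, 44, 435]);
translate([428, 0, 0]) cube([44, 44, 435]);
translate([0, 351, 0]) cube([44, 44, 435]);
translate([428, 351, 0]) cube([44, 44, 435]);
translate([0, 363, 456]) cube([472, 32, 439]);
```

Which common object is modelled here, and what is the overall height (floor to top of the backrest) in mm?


A chair. The overall height is 895 mm.

A slab on four corner posts with a tall panel at the back — a chair. The seat slab sits at z = 435 with thickness 21, and the 439 mm backrest starts at the seat top, so the overall height is 435 + 21 + 439 = 895 mm.


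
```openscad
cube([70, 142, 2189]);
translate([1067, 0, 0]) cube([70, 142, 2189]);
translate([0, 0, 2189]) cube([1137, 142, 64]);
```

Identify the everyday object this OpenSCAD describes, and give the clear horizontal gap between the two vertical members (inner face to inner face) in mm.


A door frame. The clear opening width is 997 mm.

Two 2189 mm tall posts with a header on top — a door frame. The left jamb is 70 mm wide at x = 0; the right jamb starts at x = 1067. The clear opening is 1067 − 70 = 997 mm.


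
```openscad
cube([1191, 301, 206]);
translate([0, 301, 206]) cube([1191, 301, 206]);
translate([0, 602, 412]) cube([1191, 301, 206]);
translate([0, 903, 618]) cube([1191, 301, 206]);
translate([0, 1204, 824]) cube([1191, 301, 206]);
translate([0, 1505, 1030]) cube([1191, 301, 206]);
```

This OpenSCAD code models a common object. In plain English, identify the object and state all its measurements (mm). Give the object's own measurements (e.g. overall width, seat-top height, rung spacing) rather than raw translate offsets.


A straight staircase of 6 solid steps. Each step is 1191 mm wide (x), 301 mm deep (y, the going) and 206 mm tall (the rise). The first step rests on the floor; each subsequent step sits one going further in +y and one rise higher in +z, directly behind and above the previous step with no overlap.


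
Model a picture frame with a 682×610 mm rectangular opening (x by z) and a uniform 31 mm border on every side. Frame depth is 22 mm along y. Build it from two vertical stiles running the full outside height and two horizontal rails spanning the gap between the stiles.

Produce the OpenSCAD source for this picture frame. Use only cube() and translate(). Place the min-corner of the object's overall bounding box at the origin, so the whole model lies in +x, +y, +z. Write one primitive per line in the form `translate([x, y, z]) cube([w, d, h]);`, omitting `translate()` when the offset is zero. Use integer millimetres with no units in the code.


cube([31, 22, 672]);
translate([713, 0, 0]) cube([31, 22, 672]);
translate([31, 0, 0]) cube([682, 22, 31]);
translate([31, 0, 641]) cube([682, 22, 31]);


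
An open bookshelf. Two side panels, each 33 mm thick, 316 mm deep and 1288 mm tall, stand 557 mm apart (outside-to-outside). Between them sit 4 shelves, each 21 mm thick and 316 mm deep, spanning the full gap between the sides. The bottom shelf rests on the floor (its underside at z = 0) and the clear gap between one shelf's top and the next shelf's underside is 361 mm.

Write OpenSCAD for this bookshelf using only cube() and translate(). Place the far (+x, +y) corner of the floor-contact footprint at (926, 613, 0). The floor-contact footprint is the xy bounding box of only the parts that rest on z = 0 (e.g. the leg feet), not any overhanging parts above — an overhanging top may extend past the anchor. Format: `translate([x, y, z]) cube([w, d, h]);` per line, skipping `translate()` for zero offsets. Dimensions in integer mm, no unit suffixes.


translate([369, 297, 0]) cube([33, 316, 1288]);
translate([893, 297, 0]) cube([33, 316, 1288]);
translate([402, 297, 0]) cube([491, 316, 21]);
translate([402, 297, 382]) cube([491, 316, 21]);
translate([402, 297, 764]) cube([491, 316, 21]);
translate([402, 297, 1146]) cube([491, 316, 21]);


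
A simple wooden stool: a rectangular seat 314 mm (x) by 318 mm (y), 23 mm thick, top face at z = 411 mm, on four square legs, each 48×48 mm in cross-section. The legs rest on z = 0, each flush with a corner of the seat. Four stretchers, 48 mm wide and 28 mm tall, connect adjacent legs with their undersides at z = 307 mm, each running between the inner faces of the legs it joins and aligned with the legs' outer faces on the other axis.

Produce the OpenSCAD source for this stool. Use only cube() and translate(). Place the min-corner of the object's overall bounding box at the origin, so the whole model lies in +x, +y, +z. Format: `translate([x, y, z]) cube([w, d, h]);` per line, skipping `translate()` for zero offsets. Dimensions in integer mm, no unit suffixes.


translate([0, 0, 388]) cube([314, 318, 23]);
cube([48, 48, 388]);
translate([266, 0, 0]) cube([48, 48, 388]);
translate([0, 270, 0]) cube([48, 48, 388]);
translate([266, 270, 0]) cube([48, 48, 388]);
translate([48, 0, 307]) cube([218, 48, 28]);
translate([48, 270, 307]) cube([218, 48, 28]);
translate([0, 48, 307]) cube([48, 222, 28]);
translate([266, 48, 307]) cube([48, 222, 28]);


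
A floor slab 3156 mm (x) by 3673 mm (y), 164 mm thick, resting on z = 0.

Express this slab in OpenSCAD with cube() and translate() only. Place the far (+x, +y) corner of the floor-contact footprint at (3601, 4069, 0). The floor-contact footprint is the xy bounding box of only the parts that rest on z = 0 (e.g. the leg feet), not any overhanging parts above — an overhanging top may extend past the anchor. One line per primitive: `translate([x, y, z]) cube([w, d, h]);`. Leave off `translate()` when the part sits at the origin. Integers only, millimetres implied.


translate([445, 396, 0]) cube([3156, 3673, 164]);


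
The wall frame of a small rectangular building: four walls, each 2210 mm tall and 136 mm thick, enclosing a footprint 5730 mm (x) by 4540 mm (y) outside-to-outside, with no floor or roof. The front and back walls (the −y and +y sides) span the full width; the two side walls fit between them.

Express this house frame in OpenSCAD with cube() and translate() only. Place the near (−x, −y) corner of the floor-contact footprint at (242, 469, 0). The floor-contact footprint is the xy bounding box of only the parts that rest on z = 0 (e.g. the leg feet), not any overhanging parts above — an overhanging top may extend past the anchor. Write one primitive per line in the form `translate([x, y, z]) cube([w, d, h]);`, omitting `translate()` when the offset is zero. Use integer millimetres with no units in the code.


translate([242, 469, 0]) cube([5730, 136, 2210]);
translate([242, 4873, 0]) cube([5730, 136, 2210]);
translate([242, 605, 0]) cube([136, 4268, 2210]);
translate([5836, 605, 0]) cube([136, 4268, 2210]);


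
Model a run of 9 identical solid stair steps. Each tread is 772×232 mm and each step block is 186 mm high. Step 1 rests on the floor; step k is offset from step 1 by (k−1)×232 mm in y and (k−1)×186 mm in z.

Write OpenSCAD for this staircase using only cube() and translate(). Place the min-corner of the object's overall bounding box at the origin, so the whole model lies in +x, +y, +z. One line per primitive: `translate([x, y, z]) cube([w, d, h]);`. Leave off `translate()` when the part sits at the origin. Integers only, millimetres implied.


cube([772, 232, 186]);
translate([0, 232, 186]) cube([772, 232, 186]);
translate([0, 464, 372]) cube([772, 232, 186]);
translate([0, 696, 558]) cube([772, 232, 186]);
translate([0, 928, 744]) cube([772, 232, 186]);
translate([0, 1160, 930]) cube([772, 232, 186]);
translate([0, 1392, 1116]) cube([772, 232, 186]);
translate([0, 1624, 1302]) cube([772, 232, 186]);
translate([0, 1856, 1488]) cube([772, 232, 186]);


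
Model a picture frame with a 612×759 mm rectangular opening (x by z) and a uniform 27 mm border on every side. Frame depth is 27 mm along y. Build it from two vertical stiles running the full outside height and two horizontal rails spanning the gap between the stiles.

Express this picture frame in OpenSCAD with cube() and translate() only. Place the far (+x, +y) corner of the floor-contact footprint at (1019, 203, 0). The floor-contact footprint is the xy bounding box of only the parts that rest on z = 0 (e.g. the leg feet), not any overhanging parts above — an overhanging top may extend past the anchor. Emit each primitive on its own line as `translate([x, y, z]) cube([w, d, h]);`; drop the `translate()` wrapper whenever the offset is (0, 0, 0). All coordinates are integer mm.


translate([353, 176, 0]) cube([27, 27, 813]);
translate([992, 176, 0]) cube([27, 27, 813]);
translate([380, 176, 0]) cube([612, 27, 27]);
translate([380, 176, 786]) cube([612, 27, 27]);


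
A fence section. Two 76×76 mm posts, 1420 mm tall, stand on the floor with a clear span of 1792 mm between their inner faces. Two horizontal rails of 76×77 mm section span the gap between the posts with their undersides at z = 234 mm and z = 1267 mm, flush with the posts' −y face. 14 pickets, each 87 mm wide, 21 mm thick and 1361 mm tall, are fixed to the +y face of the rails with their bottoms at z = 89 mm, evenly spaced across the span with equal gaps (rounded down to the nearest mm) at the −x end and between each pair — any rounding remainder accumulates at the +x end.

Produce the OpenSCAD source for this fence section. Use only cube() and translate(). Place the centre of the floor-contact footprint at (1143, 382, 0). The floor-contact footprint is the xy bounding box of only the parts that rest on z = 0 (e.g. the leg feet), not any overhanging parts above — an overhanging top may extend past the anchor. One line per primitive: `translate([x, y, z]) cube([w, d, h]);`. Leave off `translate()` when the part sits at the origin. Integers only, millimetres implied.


translate([171, 344, 0]) cube([76, 76, 1420]);
translate([2039, 344, 0]) cube([76, 76, 1420]);
translate([247, 344, 234]) cube([1792, 76, 77]);
translate([247, 344, 1267]) cube([1792, 76, 77]);
translate([285, 420, 89]) cube([87, 21, 1361]);
translate([410, 420, 89]) cube([87, 21, 1361]);
translate([535, 420, 89]) cube([87, 21, 1361]);
translate([660, 420, 89]) cube([87, 21, 1361]);
translate([785, 420, 89]) cube([87, 21, 1361]);
translate([910, 420, 89]) cube([87, 21, 1361]);
translate([1035, 420, 89]) cube([87, 21, 1361]);
translate([1160, 420, 89]) cube([87, 21, 1361]);
translate([1285, 420, 89]) cube([87, 21, 1361]);
translate([1410, 420, 89]) cube([87, 21, 1361]);
translate([1535, 420, 89]) cube([87, 21, 1361]);
translate([1660, 420, 89]) cube([87, 21, 1361]);
translate([1785, 420, 89]) cube([87, 21, 1361]);
translate([1910, 420, 89]) cube([87, 21, 1361]);


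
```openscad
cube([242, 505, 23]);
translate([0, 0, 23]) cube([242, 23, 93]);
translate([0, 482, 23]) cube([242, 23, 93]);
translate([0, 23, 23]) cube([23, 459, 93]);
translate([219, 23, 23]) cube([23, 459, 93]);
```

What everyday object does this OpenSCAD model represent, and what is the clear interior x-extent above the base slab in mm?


An open box. The internal width is 196 mm.

A 242×505 base slab with four walls standing on it — an open box. The base is 242 mm wide and the walls are 23 mm thick, so the internal width is 242 − 2 × 23 = 196 mm.


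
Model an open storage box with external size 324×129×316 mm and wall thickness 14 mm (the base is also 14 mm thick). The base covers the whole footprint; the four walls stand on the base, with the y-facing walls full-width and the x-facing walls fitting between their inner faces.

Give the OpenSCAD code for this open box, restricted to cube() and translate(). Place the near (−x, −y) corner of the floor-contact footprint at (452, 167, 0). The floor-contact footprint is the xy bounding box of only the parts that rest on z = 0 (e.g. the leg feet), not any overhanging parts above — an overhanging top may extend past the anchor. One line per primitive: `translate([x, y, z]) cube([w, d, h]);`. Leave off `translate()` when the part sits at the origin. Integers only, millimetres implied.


translate([452, 167, 0]) cube([324, 129, 14]);
translate([452, 167, 14]) cube([324, 14, 302]);
translate([452, 282, 14]) cube([324, 14, 302]);
translate([452, 181, 14]) cube([14, 101, 302]);
translate([762, 181, 14]) cube([14, 101, 302]);


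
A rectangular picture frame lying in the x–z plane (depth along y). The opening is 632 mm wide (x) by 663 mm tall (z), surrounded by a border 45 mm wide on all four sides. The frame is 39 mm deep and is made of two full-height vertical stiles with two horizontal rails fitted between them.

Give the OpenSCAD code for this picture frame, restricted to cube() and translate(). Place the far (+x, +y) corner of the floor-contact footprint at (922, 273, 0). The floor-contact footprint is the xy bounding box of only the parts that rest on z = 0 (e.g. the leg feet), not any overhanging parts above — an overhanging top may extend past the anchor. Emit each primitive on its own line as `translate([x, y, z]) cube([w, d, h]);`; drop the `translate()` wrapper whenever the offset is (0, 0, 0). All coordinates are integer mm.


translate([200, 234, 0]) cube([45, 39, 753]);
translate([877, 234, 0]) cube([45, 39, 753]);
translate([245, 234, 0]) cube([632, 39, 45]);
translate([245, 234, 708]) cube([632, 39, 45]);


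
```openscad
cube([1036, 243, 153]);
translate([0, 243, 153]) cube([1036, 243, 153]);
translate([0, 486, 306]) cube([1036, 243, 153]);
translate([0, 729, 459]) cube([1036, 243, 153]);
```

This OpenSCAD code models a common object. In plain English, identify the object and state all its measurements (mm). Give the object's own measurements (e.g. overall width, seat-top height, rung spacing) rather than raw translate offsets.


A straight staircase of 4 solid steps. Each step is 1036 mm wide (x), 243 mm deep (y, the going) and 153 mm tall (the rise). The first step rests on the floor; each subsequent step sits one going further in +y and one rise higher in +z, directly behind and above the previous step with no overlap.


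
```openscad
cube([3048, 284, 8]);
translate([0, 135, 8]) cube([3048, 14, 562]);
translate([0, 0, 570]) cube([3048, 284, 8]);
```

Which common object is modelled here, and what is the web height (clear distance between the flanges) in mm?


An I-beam. The web height is 562 mm.

Two wide flanges with a thin centred web — an I-beam. Overall 578 mm minus two 8 mm flanges gives a web of 578 − 2·8 = 562 mm.


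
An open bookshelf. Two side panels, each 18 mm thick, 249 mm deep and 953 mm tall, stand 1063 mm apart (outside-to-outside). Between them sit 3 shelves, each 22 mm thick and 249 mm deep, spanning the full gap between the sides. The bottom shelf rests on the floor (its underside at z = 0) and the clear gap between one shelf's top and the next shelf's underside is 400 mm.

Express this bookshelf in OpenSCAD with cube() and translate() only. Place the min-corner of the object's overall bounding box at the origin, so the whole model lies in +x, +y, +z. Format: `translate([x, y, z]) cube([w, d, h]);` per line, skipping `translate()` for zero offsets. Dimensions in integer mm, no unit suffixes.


cube([18, 249, 953]);
translate([1045, 0, 0]) cube([18, 249, 953]);
translate([18, 0, 0]) cube([1027, 249, 22]);
translate([18, 0, 422]) cube([1027, 249, 22]);
translate([18, 0, 844]) cube([1027, 249, 22]);


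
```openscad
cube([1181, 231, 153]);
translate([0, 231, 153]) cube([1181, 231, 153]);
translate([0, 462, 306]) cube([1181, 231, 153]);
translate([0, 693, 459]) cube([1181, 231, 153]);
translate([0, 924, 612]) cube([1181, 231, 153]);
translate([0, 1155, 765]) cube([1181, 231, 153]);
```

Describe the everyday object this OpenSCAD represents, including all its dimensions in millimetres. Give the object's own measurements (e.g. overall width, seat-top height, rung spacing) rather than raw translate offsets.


A straight staircase of 6 solid steps. Each step is 1181 mm wide (x), 231 mm deep (y, the going) and 153 mm tall (the rise). The first step rests on the floor; each subsequent step sits one going further in +y and one rise higher in +z, directly behind and above the previous step with no overlap.


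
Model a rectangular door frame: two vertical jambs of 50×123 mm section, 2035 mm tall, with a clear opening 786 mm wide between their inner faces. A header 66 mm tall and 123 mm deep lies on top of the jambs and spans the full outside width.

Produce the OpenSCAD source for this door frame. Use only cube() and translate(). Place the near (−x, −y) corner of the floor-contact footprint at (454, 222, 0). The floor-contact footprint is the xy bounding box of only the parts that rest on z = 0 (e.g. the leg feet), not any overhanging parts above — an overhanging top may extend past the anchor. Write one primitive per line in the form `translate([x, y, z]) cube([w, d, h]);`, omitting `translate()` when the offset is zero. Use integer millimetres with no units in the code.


translate([454, 222, 0]) cube([50, 123, 2035]);
translate([1290, 222, 0]) cube([50, 123, 2035]);
translate([454, 222, 2035]) cube([886, 123, 66]);


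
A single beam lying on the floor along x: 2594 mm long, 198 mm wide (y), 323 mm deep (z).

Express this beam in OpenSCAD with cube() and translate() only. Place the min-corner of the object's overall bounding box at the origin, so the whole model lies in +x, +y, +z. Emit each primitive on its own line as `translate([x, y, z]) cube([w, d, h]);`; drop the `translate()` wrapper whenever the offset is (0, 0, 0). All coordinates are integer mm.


cube([2594, 198, 323]);


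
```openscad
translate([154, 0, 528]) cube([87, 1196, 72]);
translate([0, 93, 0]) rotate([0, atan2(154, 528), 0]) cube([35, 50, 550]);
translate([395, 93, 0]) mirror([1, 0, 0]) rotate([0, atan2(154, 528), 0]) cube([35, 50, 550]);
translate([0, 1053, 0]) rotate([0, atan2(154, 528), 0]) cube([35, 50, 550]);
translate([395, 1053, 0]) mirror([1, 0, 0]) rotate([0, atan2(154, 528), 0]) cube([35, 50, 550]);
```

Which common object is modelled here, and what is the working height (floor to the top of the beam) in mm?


A sawhorse. The overall height is 600 mm.

A beam across two mirrored pairs of raked legs — a sawhorse. The beam's underside is at z = 528 (matching the legs' vertical rise in atan2(154, 528)) and the beam is 72 mm tall, so its top is at 528 + 72 = 600 mm. The raked legs top out at the beam's underside, so that is the highest point.
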